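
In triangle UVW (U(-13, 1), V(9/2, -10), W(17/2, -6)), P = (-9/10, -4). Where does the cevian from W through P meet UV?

Barycentric coordinates of P with respect to UVW: (2/5, 1/5, 2/5).
On side UV the W-coordinate is zero; dropping P's W-weight 2/5 and renormalizing the remaining 2/5 : 1/5 gives weights 2/3, 1/3 on U, V.
Q = (2/3)·(-13, 1) + (1/3)·(9/2, -10) = (-43/6, -8/3).

(-43/6, -8/3)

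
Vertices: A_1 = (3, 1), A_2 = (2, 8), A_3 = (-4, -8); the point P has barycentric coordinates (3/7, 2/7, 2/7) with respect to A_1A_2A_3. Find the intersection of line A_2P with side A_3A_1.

(1/5, -13/5)

Line A_2P meets A_3A_1 where the A_2-coordinate vanishes; zeroing P's A_2-weight and renormalizing leaves A_3, A_1-weights 2/7 : 3/7 → (2/5, 3/5).
So Q = (2/5)·A_3 + (3/5)·A_1 = (1/5, -13/5).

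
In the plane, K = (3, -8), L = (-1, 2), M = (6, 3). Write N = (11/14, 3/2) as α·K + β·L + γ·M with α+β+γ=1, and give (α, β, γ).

Signed area of the reference triangle: [KLM] = ½·(3·(2−3) + (-1)·(3−(-8)) + 6·(-8−2)) = ½·(-3 − 11 − 60) = -37.
[NLM] = ½·((11/14)·(2−3) + (-1)·(3−(3/2)) + 6·(3/2−2)) = ½·(-11/14 − 3/2 − 3) = -37/14, so the K-coordinate is (-37/14)/(-37) = 1/14.
[KNM] = ½·(3·(3/2−3) + (11/14)·(3−(-8)) + 6·(-8−(3/2))) = ½·(-9/2 + 121/14 − 57) = -185/7, so the L-coordinate is 5/7.
[KLN] = ½·(3·(2−(3/2)) + (-1)·(3/2−(-8)) + (11/14)·(-8−2)) = ½·(3/2 − 19/2 − 55/7) = -111/14, so the M-coordinate is 3/14.
Check: 1/14 + 5/7 + 3/14 = 1.

(1/14, 5/7, 3/14)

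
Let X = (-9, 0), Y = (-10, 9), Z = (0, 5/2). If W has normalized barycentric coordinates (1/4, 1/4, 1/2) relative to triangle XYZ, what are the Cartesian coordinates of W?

W = (1/4)·X + (1/4)·Y + (1/2)·Z.
x-coordinate: (1/4)·(-9) + (1/4)·(-10) + (1/2)·0 = -19/4.
y-coordinate: (1/4)·0 + (1/4)·9 + (1/2)·(5/2) = 7/2.

(-19/4, 7/2)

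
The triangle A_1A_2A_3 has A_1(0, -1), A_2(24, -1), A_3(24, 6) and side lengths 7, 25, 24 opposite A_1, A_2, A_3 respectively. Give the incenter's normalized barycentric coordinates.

The incenter has barycentric coordinates proportional to the opposite side lengths: (7 : 25 : 24).
Normalizing by 7+25+24 = 56 gives (1/8, 25/56, 3/7).

(1/8, 25/56, 3/7)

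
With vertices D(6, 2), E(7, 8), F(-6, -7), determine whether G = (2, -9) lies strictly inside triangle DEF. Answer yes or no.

Barycentric coordinates of G: (146/63, -32/21, 13/63).
The three coordinates are positive, negative, positive; a point is interior exactly when all three are positive.

no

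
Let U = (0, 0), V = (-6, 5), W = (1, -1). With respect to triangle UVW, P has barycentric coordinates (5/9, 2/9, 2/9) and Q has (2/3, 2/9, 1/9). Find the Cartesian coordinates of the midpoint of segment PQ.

Barycentric coordinates of the midpoint are the average: (11/18, 2/9, 1/6).
Converting: (11/18)·U + (2/9)·V + (1/6)·W = (-7/6, 17/18).

(-7/6, 17/18)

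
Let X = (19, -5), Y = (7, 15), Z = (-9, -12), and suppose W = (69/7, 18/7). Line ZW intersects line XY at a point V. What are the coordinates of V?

Barycentric coordinates of W with respect to XYZ: (3/7, 3/7, 1/7).
On side XY the Z-coordinate is zero; dropping W's Z-weight 1/7 and renormalizing the remaining 3/7 : 3/7 gives weights 1/2, 1/2 on X, Y.
V = (1/2)·(19, -5) + (1/2)·(7, 15) = (13, 5).

(13, 5)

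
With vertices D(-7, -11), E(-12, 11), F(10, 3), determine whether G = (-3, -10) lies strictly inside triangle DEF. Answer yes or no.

no

Barycentric coordinates of G: (65/74, -13/148, 31/148).
The three coordinates are positive, negative, positive; a point is interior exactly when all three are positive.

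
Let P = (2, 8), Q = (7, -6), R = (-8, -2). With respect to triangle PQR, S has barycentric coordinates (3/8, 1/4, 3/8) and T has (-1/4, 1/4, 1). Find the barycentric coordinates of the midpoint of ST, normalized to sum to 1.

Since both coordinate triples sum to 1, the midpoint's barycentrics are the componentwise average.
(3/8+-1/4)/2 = 1/16; similarly 1/4 and 11/16.

(1/16, 1/4, 11/16)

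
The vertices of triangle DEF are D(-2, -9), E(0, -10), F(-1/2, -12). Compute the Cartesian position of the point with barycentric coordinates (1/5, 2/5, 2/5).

G = (1/5)·D + (2/5)·E + (2/5)·F.
x-coordinate: (1/5)·(-2) + (2/5)·0 + (2/5)·(-1/2) = -3/5.
y-coordinate: (1/5)·(-9) + (2/5)·(-10) + (2/5)·(-12) = -53/5.

(-3/5, -53/5)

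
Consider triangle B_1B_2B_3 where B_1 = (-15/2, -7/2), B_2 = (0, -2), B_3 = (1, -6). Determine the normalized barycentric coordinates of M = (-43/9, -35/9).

Signed area of the reference triangle: [B_1B_2B_3] = ½·((-15/2)·(-2−(-6)) + 0·(-6−(-7/2)) + 1·(-7/2−(-2))) = ½·(-30 + 0 − 3/2) = -63/4.
[MB_2B_3] = ½·((-43/9)·(-2−(-6)) + 0·(-6−(-35/9)) + 1·(-35/9−(-2))) = ½·(-172/9 + 0 − 17/9) = -21/2, so the B_1-coordinate is (-21/2)/(-63/4) = 2/3.
[B_1MB_3] = ½·((-15/2)·(-35/9−(-6)) + (-43/9)·(-6−(-7/2)) + 1·(-7/2−(-35/9))) = ½·(-95/6 + 215/18 + 7/18) = -7/4, so the B_2-coordinate is 1/9.
[B_1B_2M] = ½·((-15/2)·(-2−(-35/9)) + 0·(-35/9−(-7/2)) + (-43/9)·(-7/2−(-2))) = ½·(-85/6 + 0 + 43/6) = -7/2, so the B_3-coordinate is 2/9.
Check: 2/3 + 1/9 + 2/9 = 1.

(2/3, 1/9, 2/9)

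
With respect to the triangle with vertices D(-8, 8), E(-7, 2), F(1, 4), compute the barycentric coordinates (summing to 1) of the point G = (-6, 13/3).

Signed area of the reference triangle: [DEF] = ½·((-8)·(2−4) + (-7)·(4−8) + 1·(8−2)) = ½·(16 + 28 + 6) = 25.
[GEF] = ½·((-6)·(2−4) + (-7)·(4−(13/3)) + 1·(13/3−2)) = ½·(12 + 7/3 + 7/3) = 25/3, so the D-coordinate is (25/3)/25 = 1/3.
[DGF] = ½·((-8)·(13/3−4) + (-6)·(4−8) + 1·(8−(13/3))) = ½·(-8/3 + 24 + 11/3) = 25/2, so the E-coordinate is 1/2.
[DEG] = ½·((-8)·(2−(13/3)) + (-7)·(13/3−8) + (-6)·(8−2)) = ½·(56/3 + 77/3 − 36) = 25/6, so the F-coordinate is 1/6.

(1/3, 1/2, 1/6)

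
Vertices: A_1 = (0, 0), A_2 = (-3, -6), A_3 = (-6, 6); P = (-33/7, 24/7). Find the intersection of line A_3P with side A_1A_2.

Barycentric coordinates of P with respect to A_1A_2A_3: (1/7, 1/7, 5/7).
On side A_1A_2 the A_3-coordinate is zero; dropping P's A_3-weight 5/7 and renormalizing the remaining 1/7 : 1/7 gives weights 1/2, 1/2 on A_1, A_2.
Q = (1/2)·(0, 0) + (1/2)·(-3, -6) = (-3/2, -3).

(-3/2, -3)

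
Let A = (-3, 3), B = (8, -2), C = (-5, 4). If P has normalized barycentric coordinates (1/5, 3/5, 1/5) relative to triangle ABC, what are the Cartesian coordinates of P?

P = (1/5)·A + (3/5)·B + (1/5)·C.
x-coordinate: (1/5)·(-3) + (3/5)·8 + (1/5)·(-5) = 16/5.
y-coordinate: (1/5)·3 + (3/5)·(-2) + (1/5)·4 = 1/5.

(16/5, 1/5)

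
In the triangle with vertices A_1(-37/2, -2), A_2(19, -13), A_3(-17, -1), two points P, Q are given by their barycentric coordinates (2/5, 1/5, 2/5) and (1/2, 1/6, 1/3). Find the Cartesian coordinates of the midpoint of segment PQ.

Barycentric coordinates of the midpoint are the average: (9/20, 11/60, 11/30).
Converting: (9/20)·A_1 + (11/60)·A_2 + (11/30)·A_3 = (-443/40, -73/20).

(-443/40, -73/20)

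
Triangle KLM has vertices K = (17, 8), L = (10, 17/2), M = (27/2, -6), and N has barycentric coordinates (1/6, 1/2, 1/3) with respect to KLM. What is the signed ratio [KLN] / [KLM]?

The signed ratio [KLN]/[KLM] equals the barycentric coordinate of N at vertex M, which is 1/3.

1/3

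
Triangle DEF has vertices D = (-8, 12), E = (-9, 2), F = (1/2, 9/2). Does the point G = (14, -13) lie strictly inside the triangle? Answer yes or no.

no

Barycentric coordinates of G: (-80/37, 19/37, 98/37).
The three coordinates are negative, positive, positive; a point is interior exactly when all three are positive.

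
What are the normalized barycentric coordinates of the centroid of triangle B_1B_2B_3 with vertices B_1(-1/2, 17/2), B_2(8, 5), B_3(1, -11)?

The centroid is the average of the vertices, so each weight is 1/3.

(1/3, 1/3, 1/3)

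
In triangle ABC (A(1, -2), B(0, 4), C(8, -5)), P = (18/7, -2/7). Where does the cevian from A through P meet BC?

Barycentric coordinates of P with respect to ABC: (2/7, 3/7, 2/7).
On side BC the A-coordinate is zero; dropping P's A-weight 2/7 and renormalizing the remaining 3/7 : 2/7 gives weights 3/5, 2/5 on B, C.
Q = (3/5)·(0, 4) + (2/5)·(8, -5) = (16/5, 2/5).

(16/5, 2/5)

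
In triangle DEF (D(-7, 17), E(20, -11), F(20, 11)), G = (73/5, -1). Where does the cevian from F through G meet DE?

Barycentric coordinates of G with respect to DEF: (1/5, 3/5, 1/5).
On side DE the F-coordinate is zero; dropping G's F-weight 1/5 and renormalizing the remaining 1/5 : 3/5 gives weights 1/4, 3/4 on D, E.
H = (1/4)·(-7, 17) + (3/4)·(20, -11) = (53/4, -4).

(53/4, -4)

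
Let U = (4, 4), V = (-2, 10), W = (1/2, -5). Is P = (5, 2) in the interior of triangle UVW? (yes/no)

no

Barycentric coordinates of P: (17/15, -16/75, 2/25).
The three coordinates are positive, negative, positive; a point is interior exactly when all three are positive.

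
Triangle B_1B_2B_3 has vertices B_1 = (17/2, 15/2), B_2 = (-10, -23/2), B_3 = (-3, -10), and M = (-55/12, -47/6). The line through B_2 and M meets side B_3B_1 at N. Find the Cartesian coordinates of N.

(5/6, -25/6)

Barycentric coordinates of M with respect to B_1B_2B_3: (1/6, 1/2, 1/3).
On side B_3B_1 the B_2-coordinate is zero; dropping M's B_2-weight 1/2 and renormalizing the remaining 1/3 : 1/6 gives weights 2/3, 1/3 on B_3, B_1.
N = (2/3)·(-3, -10) + (1/3)·(17/2, 15/2) = (5/6, -25/6).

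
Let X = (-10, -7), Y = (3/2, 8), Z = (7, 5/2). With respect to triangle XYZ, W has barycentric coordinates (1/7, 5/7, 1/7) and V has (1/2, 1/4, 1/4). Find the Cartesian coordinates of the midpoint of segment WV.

Barycentric coordinates of the midpoint are the average: (9/28, 27/56, 11/56).
Converting: (9/28)·X + (27/56)·Y + (11/56)·Z = (-125/112, 235/112).

(-125/112, 235/112)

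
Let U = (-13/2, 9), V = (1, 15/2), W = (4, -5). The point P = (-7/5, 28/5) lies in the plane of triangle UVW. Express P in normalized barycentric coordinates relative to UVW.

(2/5, 2/5, 1/5)

Signed area of the reference triangle: [UVW] = ½·((-13/2)·(15/2−(-5)) + 1·(-5−9) + 4·(9−(15/2))) = ½·(-325/4 − 14 + 6) = -357/8.
[PVW] = ½·((-7/5)·(15/2−(-5)) + 1·(-5−(28/5)) + 4·(28/5−(15/2))) = ½·(-35/2 − 53/5 − 38/5) = -357/20, so the U-coordinate is (-357/20)/(-357/8) = 2/5.
[UPW] = ½·((-13/2)·(28/5−(-5)) + (-7/5)·(-5−9) + 4·(9−(28/5))) = ½·(-689/10 + 98/5 + 68/5) = -357/20, so the V-coordinate is 2/5.
[UVP] = ½·((-13/2)·(15/2−(28/5)) + 1·(28/5−9) + (-7/5)·(9−(15/2))) = ½·(-247/20 − 17/5 − 21/10) = -357/40, so the W-coordinate is 1/5.
Check: 2/5 + 2/5 + 1/5 = 1.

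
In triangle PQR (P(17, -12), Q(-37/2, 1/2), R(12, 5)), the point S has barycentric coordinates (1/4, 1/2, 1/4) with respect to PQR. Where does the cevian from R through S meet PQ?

(-20/3, -11/3)

Line RS meets PQ where the R-coordinate vanishes; zeroing S's R-weight and renormalizing leaves P, Q-weights 1/4 : 1/2 → (1/3, 2/3).
So T = (1/3)·P + (2/3)·Q = (-20/3, -11/3).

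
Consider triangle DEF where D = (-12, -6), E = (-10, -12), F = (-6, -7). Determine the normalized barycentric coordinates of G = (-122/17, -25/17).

Signed area of the reference triangle: [DEF] = ½·((-12)·(-12−(-7)) + (-10)·(-7−(-6)) + (-6)·(-6−(-12))) = ½·(60 + 10 − 36) = 17.
[GEF] = ½·((-122/17)·(-12−(-7)) + (-10)·(-7−(-25/17)) + (-6)·(-25/17−(-12))) = ½·(610/17 + 940/17 − 1074/17) = 14, so the D-coordinate is 14/17 = 14/17.
[DGF] = ½·((-12)·(-25/17−(-7)) + (-122/17)·(-7−(-6)) + (-6)·(-6−(-25/17))) = ½·(-1128/17 + 122/17 + 462/17) = -16, so the E-coordinate is -16/17.
[DEG] = ½·((-12)·(-12−(-25/17)) + (-10)·(-25/17−(-6)) + (-122/17)·(-6−(-12))) = ½·(2148/17 − 770/17 − 732/17) = 19, so the F-coordinate is 19/17.
Check: 14/17 − 16/17 + 19/17 = 1.

(14/17, -16/17, 19/17)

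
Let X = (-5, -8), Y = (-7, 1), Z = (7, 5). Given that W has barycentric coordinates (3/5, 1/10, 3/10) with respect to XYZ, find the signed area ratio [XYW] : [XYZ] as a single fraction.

The signed ratio [XYW]/[XYZ] equals the barycentric coordinate of W at vertex Z, which is 3/10.

3/10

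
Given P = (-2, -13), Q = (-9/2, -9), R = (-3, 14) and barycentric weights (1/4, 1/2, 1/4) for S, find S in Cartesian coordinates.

(-7/2, -17/4)

S = (1/4)·P + (1/2)·Q + (1/4)·R.
x-coordinate: (1/4)·(-2) + (1/2)·(-9/2) + (1/4)·(-3) = -7/2.
y-coordinate: (1/4)·(-13) + (1/2)·(-9) + (1/4)·14 = -17/4.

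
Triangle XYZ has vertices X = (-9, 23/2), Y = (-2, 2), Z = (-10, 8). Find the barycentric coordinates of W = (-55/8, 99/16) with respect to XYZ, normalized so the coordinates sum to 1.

(1/8, 3/8, 1/2)

Signed area of the reference triangle: [XYZ] = ½·((-9)·(2−8) + (-2)·(8−(23/2)) + (-10)·(23/2−2)) = ½·(54 + 7 − 95) = -17.
[WYZ] = ½·((-55/8)·(2−8) + (-2)·(8−(99/16)) + (-10)·(99/16−2)) = ½·(165/4 − 29/8 − 335/8) = -17/8, so the X-coordinate is (-17/8)/(-17) = 1/8.
[XWZ] = ½·((-9)·(99/16−8) + (-55/8)·(8−(23/2)) + (-10)·(23/2−(99/16))) = ½·(261/16 + 385/16 − 425/8) = -51/8, so the Y-coordinate is 3/8.
[XYW] = ½·((-9)·(2−(99/16)) + (-2)·(99/16−(23/2)) + (-55/8)·(23/2−2)) = ½·(603/16 + 85/8 − 1045/16) = -17/2, so the Z-coordinate is 1/2.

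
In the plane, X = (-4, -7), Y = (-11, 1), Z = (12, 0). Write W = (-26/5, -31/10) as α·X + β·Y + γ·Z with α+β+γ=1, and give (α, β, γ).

Signed area of the reference triangle: [XYZ] = ½·((-4)·(1−0) + (-11)·(0−(-7)) + 12·(-7−1)) = ½·(-4 − 77 − 96) = -177/2.
[WYZ] = ½·((-26/5)·(1−0) + (-11)·(0−(-31/10)) + 12·(-31/10−1)) = ½·(-26/5 − 341/10 − 246/5) = -177/4, so the X-coordinate is (-177/4)/(-177/2) = 1/2.
[XWZ] = ½·((-4)·(-31/10−0) + (-26/5)·(0−(-7)) + 12·(-7−(-31/10))) = ½·(62/5 − 182/5 − 234/5) = -177/5, so the Y-coordinate is 2/5.
[XYW] = ½·((-4)·(1−(-31/10)) + (-11)·(-31/10−(-7)) + (-26/5)·(-7−1)) = ½·(-82/5 − 429/10 + 208/5) = -177/20, so the Z-coordinate is 1/10.

(1/2, 2/5, 1/10)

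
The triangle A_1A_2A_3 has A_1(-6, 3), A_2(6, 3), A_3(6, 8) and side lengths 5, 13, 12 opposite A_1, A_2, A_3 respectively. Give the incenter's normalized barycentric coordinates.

The incenter has barycentric coordinates proportional to the opposite side lengths: (5 : 13 : 12).
Normalizing by 5+13+12 = 30 gives (1/6, 13/30, 2/5).

(1/6, 13/30, 2/5)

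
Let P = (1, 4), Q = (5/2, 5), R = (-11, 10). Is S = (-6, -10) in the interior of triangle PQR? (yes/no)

Barycentric coordinates of S: (35/3, -10, -2/3).
The three coordinates are positive, negative, negative; a point is interior exactly when all three are positive.

no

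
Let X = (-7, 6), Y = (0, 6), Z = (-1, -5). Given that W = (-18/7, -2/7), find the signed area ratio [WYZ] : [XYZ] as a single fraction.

2/7

[XYZ] = ½·((-7)·(6−(-5)) + 0·(-5−6) + (-1)·(6−6)) = ½·(-77 + 0 + 0) = -77/2.
[WYZ] = ½·((-18/7)·(6−(-5)) + 0·(-5−(-2/7)) + (-1)·(-2/7−6)) = ½·(-198/7 + 0 + 44/7) = -11, so the ratio is (-11)/(-77/2) = 2/7.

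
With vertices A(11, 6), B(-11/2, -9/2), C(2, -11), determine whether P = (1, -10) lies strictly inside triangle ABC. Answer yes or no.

yes

Barycentric coordinates of P: (1/186, 13/93, 53/62).
The three coordinates are positive, positive, positive; a point is interior exactly when all three are positive.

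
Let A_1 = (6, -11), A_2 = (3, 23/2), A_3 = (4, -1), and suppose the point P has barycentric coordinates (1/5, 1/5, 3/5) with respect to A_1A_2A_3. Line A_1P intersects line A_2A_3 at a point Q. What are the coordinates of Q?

Line A_1P meets A_2A_3 where the A_1-coordinate vanishes; zeroing P's A_1-weight and renormalizing leaves A_2, A_3-weights 1/5 : 3/5 → (1/4, 3/4).
So Q = (1/4)·A_2 + (3/4)·A_3 = (15/4, 17/8).

(15/4, 17/8)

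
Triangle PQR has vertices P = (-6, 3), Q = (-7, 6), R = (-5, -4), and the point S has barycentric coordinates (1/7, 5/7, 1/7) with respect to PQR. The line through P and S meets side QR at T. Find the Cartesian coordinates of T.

Line PS meets QR where the P-coordinate vanishes; zeroing S's P-weight and renormalizing leaves Q, R-weights 5/7 : 1/7 → (5/6, 1/6).
So T = (5/6)·Q + (1/6)·R = (-20/3, 13/3).

(-20/3, 13/3)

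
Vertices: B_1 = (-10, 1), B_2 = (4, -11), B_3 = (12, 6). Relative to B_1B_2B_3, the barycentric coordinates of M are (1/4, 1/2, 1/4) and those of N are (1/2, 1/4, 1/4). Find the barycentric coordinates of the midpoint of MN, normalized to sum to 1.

Since both coordinate triples sum to 1, the midpoint's barycentrics are the componentwise average.
(1/4+1/2)/2 = 3/8; similarly 3/8 and 1/4.

(3/8, 3/8, 1/4)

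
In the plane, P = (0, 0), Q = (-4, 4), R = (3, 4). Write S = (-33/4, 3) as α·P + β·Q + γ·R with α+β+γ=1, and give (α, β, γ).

Signed area of the reference triangle: [PQR] = ½·(0·(4−4) + (-4)·(4−0) + 3·(0−4)) = ½·(0 − 16 − 12) = -14.
[SQR] = ½·((-33/4)·(4−4) + (-4)·(4−3) + 3·(3−4)) = ½·(0 − 4 − 3) = -7/2, so the P-coordinate is (-7/2)/(-14) = 1/4.
[PSR] = ½·(0·(3−4) + (-33/4)·(4−0) + 3·(0−3)) = ½·(0 − 33 − 9) = -21, so the Q-coordinate is 3/2.
[PQS] = ½·(0·(4−3) + (-4)·(3−0) + (-33/4)·(0−4)) = ½·(0 − 12 + 33) = 21/2, so the R-coordinate is -3/4.

(1/4, 3/2, -3/4)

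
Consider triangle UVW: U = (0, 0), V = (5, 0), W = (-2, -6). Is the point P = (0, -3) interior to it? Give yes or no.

yes

Barycentric coordinates of P: (3/10, 1/5, 1/2).
The three coordinates are positive, positive, positive; a point is interior exactly when all three are positive.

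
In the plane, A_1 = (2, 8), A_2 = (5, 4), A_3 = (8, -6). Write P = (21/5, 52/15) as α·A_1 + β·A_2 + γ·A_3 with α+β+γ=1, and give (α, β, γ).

(8/15, 1/5, 4/15)

Signed area of the reference triangle: [A_1A_2A_3] = ½·(2·(4−(-6)) + 5·(-6−8) + 8·(8−4)) = ½·(20 − 70 + 32) = -9.
[PA_2A_3] = ½·((21/5)·(4−(-6)) + 5·(-6−(52/15)) + 8·(52/15−4)) = ½·(42 − 142/3 − 64/15) = -24/5, so the A_1-coordinate is (-24/5)/(-9) = 8/15.
[A_1PA_3] = ½·(2·(52/15−(-6)) + (21/5)·(-6−8) + 8·(8−(52/15))) = ½·(284/15 − 294/5 + 544/15) = -9/5, so the A_2-coordinate is 1/5.
[A_1A_2P] = ½·(2·(4−(52/15)) + 5·(52/15−8) + (21/5)·(8−4)) = ½·(16/15 − 68/3 + 84/5) = -12/5, so the A_3-coordinate is 4/15.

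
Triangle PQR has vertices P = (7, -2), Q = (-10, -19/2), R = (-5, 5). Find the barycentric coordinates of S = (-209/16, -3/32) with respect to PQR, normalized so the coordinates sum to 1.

Signed area of the reference triangle: [PQR] = ½·(7·(-19/2−5) + (-10)·(5−(-2)) + (-5)·(-2−(-19/2))) = ½·(-203/2 − 70 − 75/2) = -209/2.
[SQR] = ½·((-209/16)·(-19/2−5) + (-10)·(5−(-3/32)) + (-5)·(-3/32−(-19/2))) = ½·(6061/32 − 815/16 − 1505/32) = 1463/32, so the P-coordinate is (1463/32)/(-209/2) = -7/16.
[PSR] = ½·(7·(-3/32−5) + (-209/16)·(5−(-2)) + (-5)·(-2−(-3/32))) = ½·(-1141/32 − 1463/16 + 305/32) = -1881/32, so the Q-coordinate is 9/16.
[PQS] = ½·(7·(-19/2−(-3/32)) + (-10)·(-3/32−(-2)) + (-209/16)·(-2−(-19/2))) = ½·(-2107/32 − 305/16 − 3135/32) = -1463/16, so the R-coordinate is 7/8.

(-7/16, 9/16, 7/8)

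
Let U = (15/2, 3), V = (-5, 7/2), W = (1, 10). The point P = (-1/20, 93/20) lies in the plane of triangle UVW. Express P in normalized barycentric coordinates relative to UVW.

Signed area of the reference triangle: [UVW] = ½·((15/2)·(7/2−10) + (-5)·(10−3) + 1·(3−(7/2))) = ½·(-195/4 − 35 − 1/2) = -337/8.
[PVW] = ½·((-1/20)·(7/2−10) + (-5)·(10−(93/20)) + 1·(93/20−(7/2))) = ½·(13/40 − 107/4 + 23/20) = -1011/80, so the U-coordinate is (-1011/80)/(-337/8) = 3/10.
[UPW] = ½·((15/2)·(93/20−10) + (-1/20)·(10−3) + 1·(3−(93/20))) = ½·(-321/8 − 7/20 − 33/20) = -337/16, so the V-coordinate is 1/2.
[UVP] = ½·((15/2)·(7/2−(93/20)) + (-5)·(93/20−3) + (-1/20)·(3−(7/2))) = ½·(-69/8 − 33/4 + 1/40) = -337/40, so the W-coordinate is 1/5.
Check: 3/10 + 1/2 + 1/5 = 1.

(3/10, 1/2, 1/5)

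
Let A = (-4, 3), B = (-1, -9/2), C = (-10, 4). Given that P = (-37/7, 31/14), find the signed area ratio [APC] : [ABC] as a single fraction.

1/7

[ABC] = ½·((-4)·(-9/2−4) + (-1)·(4−3) + (-10)·(3−(-9/2))) = ½·(34 − 1 − 75) = -21.
[APC] = ½·((-4)·(31/14−4) + (-37/7)·(4−3) + (-10)·(3−(31/14))) = ½·(50/7 − 37/7 − 55/7) = -3, so the ratio is (-3)/(-21) = 1/7.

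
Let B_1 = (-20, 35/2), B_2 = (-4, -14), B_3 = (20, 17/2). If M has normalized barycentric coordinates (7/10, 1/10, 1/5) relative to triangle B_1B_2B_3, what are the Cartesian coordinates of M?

M = (7/10)·B_1 + (1/10)·B_2 + (1/5)·B_3.
x-coordinate: (7/10)·(-20) + (1/10)·(-4) + (1/5)·20 = -52/5.
y-coordinate: (7/10)·(35/2) + (1/10)·(-14) + (1/5)·(17/2) = 251/20.

(-52/5, 251/20)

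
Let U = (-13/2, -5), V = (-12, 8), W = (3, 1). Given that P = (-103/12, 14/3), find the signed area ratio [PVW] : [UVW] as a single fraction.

[UVW] = ½·((-13/2)·(8−1) + (-12)·(1−(-5)) + 3·(-5−8)) = ½·(-91/2 − 72 − 39) = -313/4.
[PVW] = ½·((-103/12)·(8−1) + (-12)·(1−(14/3)) + 3·(14/3−8)) = ½·(-721/12 + 44 − 10) = -313/24, so the ratio is (-313/24)/(-313/4) = 1/6.

1/6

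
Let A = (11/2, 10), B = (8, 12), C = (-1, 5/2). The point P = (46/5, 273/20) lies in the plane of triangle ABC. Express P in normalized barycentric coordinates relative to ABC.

(3/5, 7/10, -3/10)

Signed area of the reference triangle: [ABC] = ½·((11/2)·(12−(5/2)) + 8·(5/2−10) + (-1)·(10−12)) = ½·(209/4 − 60 + 2) = -23/8.
[PBC] = ½·((46/5)·(12−(5/2)) + 8·(5/2−(273/20)) + (-1)·(273/20−12)) = ½·(437/5 − 446/5 − 33/20) = -69/40, so the A-coordinate is (-69/40)/(-23/8) = 3/5.
[APC] = ½·((11/2)·(273/20−(5/2)) + (46/5)·(5/2−10) + (-1)·(10−(273/20))) = ½·(2453/40 − 69 + 73/20) = -161/80, so the B-coordinate is 7/10.
[ABP] = ½·((11/2)·(12−(273/20)) + 8·(273/20−10) + (46/5)·(10−12)) = ½·(-363/40 + 146/5 − 92/5) = 69/80, so the C-coordinate is -3/10.
Check: 3/5 + 7/10 − 3/10 = 1.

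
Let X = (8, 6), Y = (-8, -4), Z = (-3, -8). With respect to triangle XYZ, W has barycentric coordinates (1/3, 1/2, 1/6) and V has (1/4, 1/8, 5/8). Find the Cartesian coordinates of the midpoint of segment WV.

Barycentric coordinates of the midpoint are the average: (7/24, 5/16, 19/48).
Converting: (7/24)·X + (5/16)·Y + (19/48)·Z = (-65/48, -8/3).

(-65/48, -8/3)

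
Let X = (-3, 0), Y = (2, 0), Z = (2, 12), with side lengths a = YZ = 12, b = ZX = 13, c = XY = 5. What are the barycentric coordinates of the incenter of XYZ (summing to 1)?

The incenter has barycentric coordinates proportional to the opposite side lengths: (12 : 13 : 5).
Normalizing by 12+13+5 = 30 gives (2/5, 13/30, 1/6).

(2/5, 13/30, 1/6)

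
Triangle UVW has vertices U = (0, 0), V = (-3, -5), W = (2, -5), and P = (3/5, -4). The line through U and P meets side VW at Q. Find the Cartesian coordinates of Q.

(3/4, -5)

Barycentric coordinates of P with respect to UVW: (1/5, 1/5, 3/5).
On side VW the U-coordinate is zero; dropping P's U-weight 1/5 and renormalizing the remaining 1/5 : 3/5 gives weights 1/4, 3/4 on V, W.
Q = (1/4)·(-3, -5) + (3/4)·(2, -5) = (3/4, -5).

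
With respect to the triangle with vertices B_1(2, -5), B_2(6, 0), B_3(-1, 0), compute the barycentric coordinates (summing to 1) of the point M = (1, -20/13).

(4/13, 2/13, 7/13)

Signed area of the reference triangle: [B_1B_2B_3] = ½·(2·(0−0) + 6·(0−(-5)) + (-1)·(-5−0)) = ½·(0 + 30 + 5) = 35/2.
[MB_2B_3] = ½·(1·(0−0) + 6·(0−(-20/13)) + (-1)·(-20/13−0)) = ½·(0 + 120/13 + 20/13) = 70/13, so the B_1-coordinate is (70/13)/(35/2) = 4/13.
[B_1MB_3] = ½·(2·(-20/13−0) + 1·(0−(-5)) + (-1)·(-5−(-20/13))) = ½·(-40/13 + 5 + 45/13) = 35/13, so the B_2-coordinate is 2/13.
[B_1B_2M] = ½·(2·(0−(-20/13)) + 6·(-20/13−(-5)) + 1·(-5−0)) = ½·(40/13 + 270/13 − 5) = 245/26, so the B_3-coordinate is 7/13.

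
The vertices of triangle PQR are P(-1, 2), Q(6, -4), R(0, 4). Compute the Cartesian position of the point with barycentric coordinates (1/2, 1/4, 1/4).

S = (1/2)·P + (1/4)·Q + (1/4)·R.
x-coordinate: (1/2)·(-1) + (1/4)·6 + (1/4)·0 = 1.
y-coordinate: (1/2)·2 + (1/4)·(-4) + (1/4)·4 = 1.

(1, 1)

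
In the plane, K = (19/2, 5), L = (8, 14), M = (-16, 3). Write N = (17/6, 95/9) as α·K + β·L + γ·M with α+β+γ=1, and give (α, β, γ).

(1/9, 2/3, 2/9)

Signed area of the reference triangle: [KLM] = ½·((19/2)·(14−3) + 8·(3−5) + (-16)·(5−14)) = ½·(209/2 − 16 + 144) = 465/4.
[NLM] = ½·((17/6)·(14−3) + 8·(3−(95/9)) + (-16)·(95/9−14)) = ½·(187/6 − 544/9 + 496/9) = 155/12, so the K-coordinate is (155/12)/(465/4) = 1/9.
[KNM] = ½·((19/2)·(95/9−3) + (17/6)·(3−5) + (-16)·(5−(95/9))) = ½·(646/9 − 17/3 + 800/9) = 155/2, so the L-coordinate is 2/3.
[KLN] = ½·((19/2)·(14−(95/9)) + 8·(95/9−5) + (17/6)·(5−14)) = ½·(589/18 + 400/9 − 51/2) = 155/6, so the M-coordinate is 2/9.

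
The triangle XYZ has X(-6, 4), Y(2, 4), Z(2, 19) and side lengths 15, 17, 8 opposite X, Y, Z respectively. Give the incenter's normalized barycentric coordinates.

(3/8, 17/40, 1/5)

The incenter has barycentric coordinates proportional to the opposite side lengths: (15 : 17 : 8).
Normalizing by 15+17+8 = 40 gives (3/8, 17/40, 1/5).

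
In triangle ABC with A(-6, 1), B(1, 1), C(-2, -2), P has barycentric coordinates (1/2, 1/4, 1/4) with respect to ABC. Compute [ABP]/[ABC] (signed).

1/4

The signed ratio [ABP]/[ABC] equals the barycentric coordinate of P at vertex C, which is 1/4.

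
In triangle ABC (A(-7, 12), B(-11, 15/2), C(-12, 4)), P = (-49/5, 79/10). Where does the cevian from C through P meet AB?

Barycentric coordinates of P with respect to ABC: (2/5, 1/5, 2/5).
On side AB the C-coordinate is zero; dropping P's C-weight 2/5 and renormalizing the remaining 2/5 : 1/5 gives weights 2/3, 1/3 on A, B.
Q = (2/3)·(-7, 12) + (1/3)·(-11, 15/2) = (-25/3, 21/2).

(-25/3, 21/2)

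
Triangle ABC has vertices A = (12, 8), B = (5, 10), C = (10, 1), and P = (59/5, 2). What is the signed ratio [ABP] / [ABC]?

4/5

[ABC] = ½·(12·(10−1) + 5·(1−8) + 10·(8−10)) = ½·(108 − 35 − 20) = 53/2.
[ABP] = ½·(12·(10−2) + 5·(2−8) + (59/5)·(8−10)) = ½·(96 − 30 − 118/5) = 106/5, so the ratio is (106/5)/(53/2) = 4/5.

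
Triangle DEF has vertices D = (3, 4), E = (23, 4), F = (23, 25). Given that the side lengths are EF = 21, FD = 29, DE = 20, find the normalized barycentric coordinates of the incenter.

The incenter has barycentric coordinates proportional to the opposite side lengths: (21 : 29 : 20).
Normalizing by 21+29+20 = 70 gives (3/10, 29/70, 2/7).

(3/10, 29/70, 2/7)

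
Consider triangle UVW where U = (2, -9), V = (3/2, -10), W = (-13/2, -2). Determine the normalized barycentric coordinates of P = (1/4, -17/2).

Signed area of the reference triangle: [UVW] = ½·(2·(-10−(-2)) + (3/2)·(-2−(-9)) + (-13/2)·(-9−(-10))) = ½·(-16 + 21/2 − 13/2) = -6.
[PVW] = ½·((1/4)·(-10−(-2)) + (3/2)·(-2−(-17/2)) + (-13/2)·(-17/2−(-10))) = ½·(-2 + 39/4 − 39/4) = -1, so the U-coordinate is (-1)/(-6) = 1/6.
[UPW] = ½·(2·(-17/2−(-2)) + (1/4)·(-2−(-9)) + (-13/2)·(-9−(-17/2))) = ½·(-13 + 7/4 + 13/4) = -4, so the V-coordinate is 2/3.
[UVP] = ½·(2·(-10−(-17/2)) + (3/2)·(-17/2−(-9)) + (1/4)·(-9−(-10))) = ½·(-3 + 3/4 + 1/4) = -1, so the W-coordinate is 1/6.
Check: 1/6 + 2/3 + 1/6 = 1.

(1/6, 2/3, 1/6)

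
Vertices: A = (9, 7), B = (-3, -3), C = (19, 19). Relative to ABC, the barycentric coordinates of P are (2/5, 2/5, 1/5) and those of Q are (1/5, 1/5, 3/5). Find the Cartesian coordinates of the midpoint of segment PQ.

Barycentric coordinates of the midpoint are the average: (3/10, 3/10, 2/5).
Converting: (3/10)·A + (3/10)·B + (2/5)·C = (47/5, 44/5).

(47/5, 44/5)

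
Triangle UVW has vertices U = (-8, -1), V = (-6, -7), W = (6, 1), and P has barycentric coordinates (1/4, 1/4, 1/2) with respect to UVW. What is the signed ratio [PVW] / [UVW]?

The signed ratio [PVW]/[UVW] equals the barycentric coordinate of P at vertex U, which is 1/4.

1/4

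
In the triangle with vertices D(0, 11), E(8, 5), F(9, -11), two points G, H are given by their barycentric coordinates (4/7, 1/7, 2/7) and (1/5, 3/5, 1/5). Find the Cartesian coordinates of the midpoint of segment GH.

Barycentric coordinates of the midpoint are the average: (27/70, 13/35, 17/70).
Converting: (27/70)·D + (13/35)·E + (17/70)·F = (361/70, 24/7).

(361/70, 24/7)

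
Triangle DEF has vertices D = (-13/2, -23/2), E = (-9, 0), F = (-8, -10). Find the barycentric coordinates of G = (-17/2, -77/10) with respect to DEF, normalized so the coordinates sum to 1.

Signed area of the reference triangle: [DEF] = ½·((-13/2)·(0−(-10)) + (-9)·(-10−(-23/2)) + (-8)·(-23/2−0)) = ½·(-65 − 27/2 + 92) = 27/4.
[GEF] = ½·((-17/2)·(0−(-10)) + (-9)·(-10−(-77/10)) + (-8)·(-77/10−0)) = ½·(-85 + 207/10 + 308/5) = -27/20, so the D-coordinate is (-27/20)/(27/4) = -1/5.
[DGF] = ½·((-13/2)·(-77/10−(-10)) + (-17/2)·(-10−(-23/2)) + (-8)·(-23/2−(-77/10))) = ½·(-299/20 − 51/4 + 152/5) = 27/20, so the E-coordinate is 1/5.
[DEG] = ½·((-13/2)·(0−(-77/10)) + (-9)·(-77/10−(-23/2)) + (-17/2)·(-23/2−0)) = ½·(-1001/20 − 171/5 + 391/4) = 27/4, so the F-coordinate is 1.

(-1/5, 1/5, 1)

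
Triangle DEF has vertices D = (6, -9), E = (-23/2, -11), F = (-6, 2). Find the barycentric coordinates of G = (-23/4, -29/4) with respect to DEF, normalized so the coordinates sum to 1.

Signed area of the reference triangle: [DEF] = ½·(6·(-11−2) + (-23/2)·(2−(-9)) + (-6)·(-9−(-11))) = ½·(-78 − 253/2 − 12) = -433/4.
[GEF] = ½·((-23/4)·(-11−2) + (-23/2)·(2−(-29/4)) + (-6)·(-29/4−(-11))) = ½·(299/4 − 851/8 − 45/2) = -433/16, so the D-coordinate is (-433/16)/(-433/4) = 1/4.
[DGF] = ½·(6·(-29/4−2) + (-23/4)·(2−(-9)) + (-6)·(-9−(-29/4))) = ½·(-111/2 − 253/4 + 21/2) = -433/8, so the E-coordinate is 1/2.
[DEG] = ½·(6·(-11−(-29/4)) + (-23/2)·(-29/4−(-9)) + (-23/4)·(-9−(-11))) = ½·(-45/2 − 161/8 − 23/2) = -433/16, so the F-coordinate is 1/4.
Check: 1/4 + 1/2 + 1/4 = 1.

(1/4, 1/2, 1/4)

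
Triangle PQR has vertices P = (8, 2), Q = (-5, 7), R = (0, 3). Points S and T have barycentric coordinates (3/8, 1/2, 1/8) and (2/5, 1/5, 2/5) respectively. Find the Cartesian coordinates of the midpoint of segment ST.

Barycentric coordinates of the midpoint are the average: (31/80, 7/20, 21/80).
Converting: (31/80)·P + (7/20)·Q + (21/80)·R = (27/20, 321/80).

(27/20, 321/80)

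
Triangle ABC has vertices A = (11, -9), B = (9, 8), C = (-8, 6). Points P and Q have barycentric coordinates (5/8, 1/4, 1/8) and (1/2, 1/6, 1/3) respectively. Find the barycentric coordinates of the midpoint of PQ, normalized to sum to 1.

(9/16, 5/24, 11/48)

Since both coordinate triples sum to 1, the midpoint's barycentrics are the componentwise average.
(5/8+1/2)/2 = 9/16; similarly 5/24 and 11/48.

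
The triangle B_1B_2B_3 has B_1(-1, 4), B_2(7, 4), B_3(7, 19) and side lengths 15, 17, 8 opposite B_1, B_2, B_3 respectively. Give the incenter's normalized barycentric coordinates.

The incenter has barycentric coordinates proportional to the opposite side lengths: (15 : 17 : 8).
Normalizing by 15+17+8 = 40 gives (3/8, 17/40, 1/5).

(3/8, 17/40, 1/5)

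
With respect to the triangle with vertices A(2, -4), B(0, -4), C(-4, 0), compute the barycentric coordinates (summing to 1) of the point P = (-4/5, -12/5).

Signed area of the reference triangle: [ABC] = ½·(2·(-4−0) + 0·(0−(-4)) + (-4)·(-4−(-4))) = ½·(-8 + 0 + 0) = -4.
[PBC] = ½·((-4/5)·(-4−0) + 0·(0−(-12/5)) + (-4)·(-12/5−(-4))) = ½·(16/5 + 0 − 32/5) = -8/5, so the A-coordinate is (-8/5)/(-4) = 2/5.
[APC] = ½·(2·(-12/5−0) + (-4/5)·(0−(-4)) + (-4)·(-4−(-12/5))) = ½·(-24/5 − 16/5 + 32/5) = -4/5, so the B-coordinate is 1/5.
[ABP] = ½·(2·(-4−(-12/5)) + 0·(-12/5−(-4)) + (-4/5)·(-4−(-4))) = ½·(-16/5 + 0 + 0) = -8/5, so the C-coordinate is 2/5.
Check: 2/5 + 1/5 + 2/5 = 1.

(2/5, 1/5, 2/5)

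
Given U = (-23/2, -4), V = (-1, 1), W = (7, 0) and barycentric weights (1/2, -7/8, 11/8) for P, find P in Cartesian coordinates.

(19/4, -23/8)

P = (1/2)·U + (-7/8)·V + (11/8)·W.
x-coordinate: (1/2)·(-23/2) + (-7/8)·(-1) + (11/8)·7 = 19/4.
y-coordinate: (1/2)·(-4) + (-7/8)·1 + (11/8)·0 = -23/8.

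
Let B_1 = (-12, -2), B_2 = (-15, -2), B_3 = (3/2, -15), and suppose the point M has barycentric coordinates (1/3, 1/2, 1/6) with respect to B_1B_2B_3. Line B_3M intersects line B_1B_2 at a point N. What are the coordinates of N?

Line B_3M meets B_1B_2 where the B_3-coordinate vanishes; zeroing M's B_3-weight and renormalizing leaves B_1, B_2-weights 1/3 : 1/2 → (2/5, 3/5).
So N = (2/5)·B_1 + (3/5)·B_2 = (-69/5, -2).

(-69/5, -2)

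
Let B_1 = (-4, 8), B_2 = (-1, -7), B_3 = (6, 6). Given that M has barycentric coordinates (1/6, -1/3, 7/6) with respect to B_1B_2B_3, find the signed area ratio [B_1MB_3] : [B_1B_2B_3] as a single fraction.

-1/3

The signed ratio [B_1MB_3]/[B_1B_2B_3] equals the barycentric coordinate of M at vertex B_2, which is -1/3.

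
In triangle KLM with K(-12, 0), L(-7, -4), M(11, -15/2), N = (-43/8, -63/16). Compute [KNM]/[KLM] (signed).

3/4

[KLM] = ½·((-12)·(-4−(-15/2)) + (-7)·(-15/2−0) + 11·(0−(-4))) = ½·(-42 + 105/2 + 44) = 109/4.
[KNM] = ½·((-12)·(-63/16−(-15/2)) + (-43/8)·(-15/2−0) + 11·(0−(-63/16))) = ½·(-171/4 + 645/16 + 693/16) = 327/16, so the ratio is (327/16)/(109/4) = 3/4.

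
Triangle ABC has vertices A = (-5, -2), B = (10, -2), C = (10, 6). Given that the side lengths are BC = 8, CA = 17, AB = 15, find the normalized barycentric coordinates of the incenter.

The incenter has barycentric coordinates proportional to the opposite side lengths: (8 : 17 : 15).
Normalizing by 8+17+15 = 40 gives (1/5, 17/40, 3/8).

(1/5, 17/40, 3/8)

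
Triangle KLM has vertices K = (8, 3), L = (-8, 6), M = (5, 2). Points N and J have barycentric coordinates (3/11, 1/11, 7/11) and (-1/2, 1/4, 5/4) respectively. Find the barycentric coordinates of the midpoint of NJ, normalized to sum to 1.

Since both coordinate triples sum to 1, the midpoint's barycentrics are the componentwise average.
(3/11+-1/2)/2 = -5/44; similarly 15/88 and 83/88.

(-5/44, 15/88, 83/88)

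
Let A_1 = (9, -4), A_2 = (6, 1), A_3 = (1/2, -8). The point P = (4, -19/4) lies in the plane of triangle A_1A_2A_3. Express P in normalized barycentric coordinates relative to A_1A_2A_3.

Signed area of the reference triangle: [A_1A_2A_3] = ½·(9·(1−(-8)) + 6·(-8−(-4)) + (1/2)·(-4−1)) = ½·(81 − 24 − 5/2) = 109/4.
[PA_2A_3] = ½·(4·(1−(-8)) + 6·(-8−(-19/4)) + (1/2)·(-19/4−1)) = ½·(36 − 39/2 − 23/8) = 109/16, so the A_1-coordinate is (109/16)/(109/4) = 1/4.
[A_1PA_3] = ½·(9·(-19/4−(-8)) + 4·(-8−(-4)) + (1/2)·(-4−(-19/4))) = ½·(117/4 − 16 + 3/8) = 109/16, so the A_2-coordinate is 1/4.
[A_1A_2P] = ½·(9·(1−(-19/4)) + 6·(-19/4−(-4)) + 4·(-4−1)) = ½·(207/4 − 9/2 − 20) = 109/8, so the A_3-coordinate is 1/2.

(1/4, 1/4, 1/2)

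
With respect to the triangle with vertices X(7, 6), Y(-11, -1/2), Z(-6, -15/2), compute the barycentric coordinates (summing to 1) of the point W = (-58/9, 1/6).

(2/9, 2/3, 1/9)

Signed area of the reference triangle: [XYZ] = ½·(7·(-1/2−(-15/2)) + (-11)·(-15/2−6) + (-6)·(6−(-1/2))) = ½·(49 + 297/2 − 39) = 317/4.
[WYZ] = ½·((-58/9)·(-1/2−(-15/2)) + (-11)·(-15/2−(1/6)) + (-6)·(1/6−(-1/2))) = ½·(-406/9 + 253/3 − 4) = 317/18, so the X-coordinate is (317/18)/(317/4) = 2/9.
[XWZ] = ½·(7·(1/6−(-15/2)) + (-58/9)·(-15/2−6) + (-6)·(6−(1/6))) = ½·(161/3 + 87 − 35) = 317/6, so the Y-coordinate is 2/3.
[XYW] = ½·(7·(-1/2−(1/6)) + (-11)·(1/6−6) + (-58/9)·(6−(-1/2))) = ½·(-14/3 + 385/6 − 377/9) = 317/36, so the Z-coordinate is 1/9.
Check: 2/9 + 2/3 + 1/9 = 1.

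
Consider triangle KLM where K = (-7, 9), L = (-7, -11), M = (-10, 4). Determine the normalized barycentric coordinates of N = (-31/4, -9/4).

Signed area of the reference triangle: [KLM] = ½·((-7)·(-11−4) + (-7)·(4−9) + (-10)·(9−(-11))) = ½·(105 + 35 − 200) = -30.
[NLM] = ½·((-31/4)·(-11−4) + (-7)·(4−(-9/4)) + (-10)·(-9/4−(-11))) = ½·(465/4 − 175/4 − 175/2) = -15/2, so the K-coordinate is (-15/2)/(-30) = 1/4.
[KNM] = ½·((-7)·(-9/4−4) + (-31/4)·(4−9) + (-10)·(9−(-9/4))) = ½·(175/4 + 155/4 − 225/2) = -15, so the L-coordinate is 1/2.
[KLN] = ½·((-7)·(-11−(-9/4)) + (-7)·(-9/4−9) + (-31/4)·(9−(-11))) = ½·(245/4 + 315/4 − 155) = -15/2, so the M-coordinate is 1/4.
Check: 1/4 + 1/2 + 1/4 = 1.

(1/4, 1/2, 1/4)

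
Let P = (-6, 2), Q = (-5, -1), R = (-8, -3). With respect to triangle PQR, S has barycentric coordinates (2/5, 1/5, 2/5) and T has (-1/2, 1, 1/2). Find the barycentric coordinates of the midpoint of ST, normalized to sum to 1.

(-1/20, 3/5, 9/20)

Since both coordinate triples sum to 1, the midpoint's barycentrics are the componentwise average.
(2/5+-1/2)/2 = -1/20; similarly 3/5 and 9/20.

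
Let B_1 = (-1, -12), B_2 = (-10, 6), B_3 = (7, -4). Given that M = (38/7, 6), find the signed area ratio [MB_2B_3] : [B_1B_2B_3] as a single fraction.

-5/7

[B_1B_2B_3] = ½·((-1)·(6−(-4)) + (-10)·(-4−(-12)) + 7·(-12−6)) = ½·(-10 − 80 − 126) = -108.
[MB_2B_3] = ½·((38/7)·(6−(-4)) + (-10)·(-4−6) + 7·(6−6)) = ½·(380/7 + 100 + 0) = 540/7, so the ratio is (540/7)/(-108) = -5/7.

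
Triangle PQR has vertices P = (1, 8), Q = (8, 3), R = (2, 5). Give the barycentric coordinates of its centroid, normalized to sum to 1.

The centroid is the average of the vertices, so each weight is 1/3.

(1/3, 1/3, 1/3)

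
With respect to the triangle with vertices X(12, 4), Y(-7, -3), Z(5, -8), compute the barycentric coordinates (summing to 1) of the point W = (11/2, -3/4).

Signed area of the reference triangle: [XYZ] = ½·(12·(-3−(-8)) + (-7)·(-8−4) + 5·(4−(-3))) = ½·(60 + 84 + 35) = 179/2.
[WYZ] = ½·((11/2)·(-3−(-8)) + (-7)·(-8−(-3/4)) + 5·(-3/4−(-3))) = ½·(55/2 + 203/4 + 45/4) = 179/4, so the X-coordinate is (179/4)/(179/2) = 1/2.
[XWZ] = ½·(12·(-3/4−(-8)) + (11/2)·(-8−4) + 5·(4−(-3/4))) = ½·(87 − 66 + 95/4) = 179/8, so the Y-coordinate is 1/4.
[XYW] = ½·(12·(-3−(-3/4)) + (-7)·(-3/4−4) + (11/2)·(4−(-3))) = ½·(-27 + 133/4 + 77/2) = 179/8, so the Z-coordinate is 1/4.

(1/2, 1/4, 1/4)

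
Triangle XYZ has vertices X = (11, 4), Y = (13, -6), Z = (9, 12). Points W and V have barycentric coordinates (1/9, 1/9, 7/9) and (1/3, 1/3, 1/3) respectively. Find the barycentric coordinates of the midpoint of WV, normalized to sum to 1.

(2/9, 2/9, 5/9)

Since both coordinate triples sum to 1, the midpoint's barycentrics are the componentwise average.
(1/9+1/3)/2 = 2/9; similarly 2/9 and 5/9.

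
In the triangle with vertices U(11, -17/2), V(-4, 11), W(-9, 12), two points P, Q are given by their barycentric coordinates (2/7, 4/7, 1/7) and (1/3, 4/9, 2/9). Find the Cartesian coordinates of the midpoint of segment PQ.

(-17/63, 1297/252)

Barycentric coordinates of the midpoint are the average: (13/42, 32/63, 23/126).
Converting: (13/42)·U + (32/63)·V + (23/126)·W = (-17/63, 1297/252).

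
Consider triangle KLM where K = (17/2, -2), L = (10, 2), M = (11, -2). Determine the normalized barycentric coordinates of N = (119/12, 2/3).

(1/6, 2/3, 1/6)

Signed area of the reference triangle: [KLM] = ½·((17/2)·(2−(-2)) + 10·(-2−(-2)) + 11·(-2−2)) = ½·(34 + 0 − 44) = -5.
[NLM] = ½·((119/12)·(2−(-2)) + 10·(-2−(2/3)) + 11·(2/3−2)) = ½·(119/3 − 80/3 − 44/3) = -5/6, so the K-coordinate is (-5/6)/(-5) = 1/6.
[KNM] = ½·((17/2)·(2/3−(-2)) + (119/12)·(-2−(-2)) + 11·(-2−(2/3))) = ½·(68/3 + 0 − 88/3) = -10/3, so the L-coordinate is 2/3.
[KLN] = ½·((17/2)·(2−(2/3)) + 10·(2/3−(-2)) + (119/12)·(-2−2)) = ½·(34/3 + 80/3 − 119/3) = -5/6, so the M-coordinate is 1/6.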